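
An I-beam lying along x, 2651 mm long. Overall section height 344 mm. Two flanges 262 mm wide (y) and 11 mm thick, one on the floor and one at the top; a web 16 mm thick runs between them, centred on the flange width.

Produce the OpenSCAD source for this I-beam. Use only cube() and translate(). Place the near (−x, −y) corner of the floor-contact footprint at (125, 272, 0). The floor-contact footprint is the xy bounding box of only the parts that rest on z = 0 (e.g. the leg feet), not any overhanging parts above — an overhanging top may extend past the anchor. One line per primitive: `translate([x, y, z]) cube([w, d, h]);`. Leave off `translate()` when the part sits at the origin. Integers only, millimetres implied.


translate([125, 272, 0]) cube([2651, 262, 11]);
translate([125, 395, 11]) cube([2651, 16, 322]);
translate([125, 272, 333]) cube([2651, 262, 11]);


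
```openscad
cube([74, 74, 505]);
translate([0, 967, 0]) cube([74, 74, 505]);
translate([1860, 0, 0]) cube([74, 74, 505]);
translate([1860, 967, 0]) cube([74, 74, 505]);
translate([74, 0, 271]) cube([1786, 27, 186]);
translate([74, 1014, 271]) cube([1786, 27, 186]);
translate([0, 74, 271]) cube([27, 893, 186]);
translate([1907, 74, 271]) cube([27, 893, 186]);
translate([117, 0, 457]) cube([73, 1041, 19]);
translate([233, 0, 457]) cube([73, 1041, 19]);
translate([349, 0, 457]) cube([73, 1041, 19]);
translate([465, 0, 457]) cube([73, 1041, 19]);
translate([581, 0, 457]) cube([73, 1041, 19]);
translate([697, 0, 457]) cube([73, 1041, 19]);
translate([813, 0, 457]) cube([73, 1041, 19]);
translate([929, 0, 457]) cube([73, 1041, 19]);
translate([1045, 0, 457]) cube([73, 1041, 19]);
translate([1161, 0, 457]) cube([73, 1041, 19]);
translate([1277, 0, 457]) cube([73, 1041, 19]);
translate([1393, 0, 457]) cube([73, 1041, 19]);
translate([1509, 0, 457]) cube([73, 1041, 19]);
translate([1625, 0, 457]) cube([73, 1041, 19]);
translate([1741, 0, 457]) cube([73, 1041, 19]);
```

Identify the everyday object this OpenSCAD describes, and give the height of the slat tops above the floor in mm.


A bed frame. The slat-top height is 476 mm.

Four posts, four rails, and a row of slats — a bed frame. Slats sit on the rails at z = 271 + 186 = 457; with slat thickness 19, the top is 476 mm.


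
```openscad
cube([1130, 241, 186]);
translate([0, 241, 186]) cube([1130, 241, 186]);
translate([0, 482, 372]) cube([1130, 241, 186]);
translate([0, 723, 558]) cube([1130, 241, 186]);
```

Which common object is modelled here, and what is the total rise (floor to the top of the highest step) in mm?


A staircase. The total rise is 744 mm.

4 identical blocks, each offset up and back from the previous — a staircase. Each step is 186 mm tall and there are 4 of them, so the total rise is 4 × 186 = 744 mm.


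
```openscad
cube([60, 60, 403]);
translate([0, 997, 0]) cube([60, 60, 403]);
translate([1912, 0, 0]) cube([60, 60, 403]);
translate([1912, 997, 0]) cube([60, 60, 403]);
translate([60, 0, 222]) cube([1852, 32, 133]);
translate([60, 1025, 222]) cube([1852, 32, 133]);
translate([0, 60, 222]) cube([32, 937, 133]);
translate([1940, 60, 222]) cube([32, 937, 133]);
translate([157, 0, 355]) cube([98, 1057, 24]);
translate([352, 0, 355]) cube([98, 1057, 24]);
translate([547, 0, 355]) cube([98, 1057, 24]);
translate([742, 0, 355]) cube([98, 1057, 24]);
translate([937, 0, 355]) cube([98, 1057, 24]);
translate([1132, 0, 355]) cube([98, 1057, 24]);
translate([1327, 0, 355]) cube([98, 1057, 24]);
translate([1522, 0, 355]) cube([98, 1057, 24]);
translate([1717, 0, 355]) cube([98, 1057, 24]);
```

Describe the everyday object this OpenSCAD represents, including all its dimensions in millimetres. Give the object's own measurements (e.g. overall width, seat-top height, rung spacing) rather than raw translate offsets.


A bed frame 1972 mm long (x) by 1057 mm wide (y). Four 60×60 mm corner posts, 403 mm tall, at the corners of the footprint. Four rails of 32 mm thickness and 133 mm height run between adjacent posts with their undersides at z = 222 mm, their outer faces flush with the outside of the frame (the two x-running rails run between the posts' inner faces; the two y-running rails run between the posts' inner faces). 9 slats, each 98 mm wide (x) and 24 mm thick, lie across the top of the two x-running rails, running the full 1057 mm width of the frame in y; along x they sit between the end posts with a 97 mm gap after the −x posts and between neighbouring slats and before the +x posts.


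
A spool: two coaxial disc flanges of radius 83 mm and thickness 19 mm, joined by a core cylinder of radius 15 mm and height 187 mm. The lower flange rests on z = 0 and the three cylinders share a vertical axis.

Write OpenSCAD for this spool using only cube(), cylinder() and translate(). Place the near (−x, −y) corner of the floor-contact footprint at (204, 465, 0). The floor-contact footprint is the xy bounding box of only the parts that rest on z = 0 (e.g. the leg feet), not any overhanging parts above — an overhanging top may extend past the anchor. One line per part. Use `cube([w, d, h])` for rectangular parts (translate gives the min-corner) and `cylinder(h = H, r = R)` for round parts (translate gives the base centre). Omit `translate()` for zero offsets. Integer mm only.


translate([287, 548, 0]) cylinder(h = 19, r = 83);
translate([287, 548, 19]) cylinder(h = 187, r = 15);
translate([287, 548, 206]) cylinder(h = 19, r = 83);


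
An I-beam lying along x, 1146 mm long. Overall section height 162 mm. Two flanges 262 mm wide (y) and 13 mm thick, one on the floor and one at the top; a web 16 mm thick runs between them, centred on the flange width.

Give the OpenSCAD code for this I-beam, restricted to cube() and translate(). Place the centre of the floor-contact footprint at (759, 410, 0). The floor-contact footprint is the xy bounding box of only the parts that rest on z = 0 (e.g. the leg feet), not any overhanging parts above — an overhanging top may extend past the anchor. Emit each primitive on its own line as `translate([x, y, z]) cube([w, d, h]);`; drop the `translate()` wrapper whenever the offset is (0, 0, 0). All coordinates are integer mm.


translate([186, 279, 0]) cube([1146, 262, 13]);
translate([186, 402, 13]) cube([1146, 16, 136]);
translate([186, 279, 149]) cube([1146, 262, 13]);


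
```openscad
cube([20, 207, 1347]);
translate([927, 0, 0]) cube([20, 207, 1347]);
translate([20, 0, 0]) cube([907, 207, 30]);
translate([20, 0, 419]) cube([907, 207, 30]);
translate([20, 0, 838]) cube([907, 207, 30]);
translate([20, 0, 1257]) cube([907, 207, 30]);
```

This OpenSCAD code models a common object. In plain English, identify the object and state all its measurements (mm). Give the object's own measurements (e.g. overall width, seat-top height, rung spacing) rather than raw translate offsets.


An open bookshelf. Two side panels, each 20 mm thick, 207 mm deep and 1347 mm tall, stand 947 mm apart (outside-to-outside). Between them sit 4 shelves, each 30 mm thick and 207 mm deep, spanning the full gap between the sides. The bottom shelf rests on the floor (its underside at z = 0) and the clear gap between one shelf's top and the next shelf's underside is 389 mm.


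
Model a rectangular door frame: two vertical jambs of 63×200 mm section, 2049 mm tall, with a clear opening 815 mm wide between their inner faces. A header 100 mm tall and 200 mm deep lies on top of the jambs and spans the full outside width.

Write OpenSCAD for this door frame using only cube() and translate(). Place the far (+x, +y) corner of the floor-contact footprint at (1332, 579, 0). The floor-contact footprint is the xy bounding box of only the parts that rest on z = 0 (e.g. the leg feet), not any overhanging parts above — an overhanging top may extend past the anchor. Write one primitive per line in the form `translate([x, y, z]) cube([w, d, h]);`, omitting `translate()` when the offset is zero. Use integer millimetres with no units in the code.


translate([391, 379, 0]) cube([63, 200, 2049]);
translate([1269, 379, 0]) cube([63, 200, 2049]);
translate([391, 379, 2049]) cube([941, 200, 100]);


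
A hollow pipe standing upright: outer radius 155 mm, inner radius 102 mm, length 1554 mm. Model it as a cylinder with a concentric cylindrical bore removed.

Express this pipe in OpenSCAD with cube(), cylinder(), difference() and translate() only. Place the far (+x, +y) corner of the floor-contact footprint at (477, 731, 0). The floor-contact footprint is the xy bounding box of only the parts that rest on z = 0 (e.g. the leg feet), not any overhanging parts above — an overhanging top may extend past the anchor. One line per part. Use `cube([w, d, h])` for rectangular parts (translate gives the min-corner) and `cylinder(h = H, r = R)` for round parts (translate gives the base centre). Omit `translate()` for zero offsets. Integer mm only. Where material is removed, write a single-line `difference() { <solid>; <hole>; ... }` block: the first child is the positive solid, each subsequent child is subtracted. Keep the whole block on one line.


difference() { translate([322, 576, 0]) cylinder(h = 1554, r = 155); translate([322, 576, 0]) cylinder(h = 1554, r = 102); }


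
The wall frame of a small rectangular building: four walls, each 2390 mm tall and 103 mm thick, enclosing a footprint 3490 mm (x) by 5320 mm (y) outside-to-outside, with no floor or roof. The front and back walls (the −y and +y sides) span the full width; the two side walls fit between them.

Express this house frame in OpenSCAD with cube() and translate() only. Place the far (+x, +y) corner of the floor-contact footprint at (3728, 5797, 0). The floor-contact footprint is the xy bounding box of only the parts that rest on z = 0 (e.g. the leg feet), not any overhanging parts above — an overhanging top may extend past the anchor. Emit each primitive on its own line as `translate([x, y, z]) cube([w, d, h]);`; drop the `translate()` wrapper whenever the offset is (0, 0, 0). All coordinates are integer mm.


translate([238, 477, 0]) cube([3490, 103, 2390]);
translate([238, 5694, 0]) cube([3490, 103, 2390]);
translate([238, 580, 0]) cube([103, 5114, 2390]);
translate([3625, 580, 0]) cube([103, 5114, 2390]);


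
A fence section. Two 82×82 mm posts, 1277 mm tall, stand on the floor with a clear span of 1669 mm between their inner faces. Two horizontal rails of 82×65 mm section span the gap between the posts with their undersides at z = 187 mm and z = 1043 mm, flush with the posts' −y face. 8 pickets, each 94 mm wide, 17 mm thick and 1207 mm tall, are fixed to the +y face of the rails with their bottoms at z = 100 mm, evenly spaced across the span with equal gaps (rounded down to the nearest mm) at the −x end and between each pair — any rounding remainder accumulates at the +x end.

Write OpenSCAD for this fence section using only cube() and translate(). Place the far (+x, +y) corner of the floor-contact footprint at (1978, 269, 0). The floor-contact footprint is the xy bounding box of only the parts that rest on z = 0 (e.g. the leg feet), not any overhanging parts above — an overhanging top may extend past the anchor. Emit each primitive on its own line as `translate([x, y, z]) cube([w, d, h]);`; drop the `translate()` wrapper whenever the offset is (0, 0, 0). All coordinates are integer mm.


translate([145, 187, 0]) cube([82, 82, 1277]);
translate([1896, 187, 0]) cube([82, 82, 1277]);
translate([227, 187, 187]) cube([1669, 82, 65]);
translate([227, 187, 1043]) cube([1669, 82, 65]);
translate([328, 269, 100]) cube([94, 17, 1207]);
translate([523, 269, 100]) cube([94, 17, 1207]);
translate([718, 269, 100]) cube([94, 17, 1207]);
translate([913, 269, 100]) cube([94, 17, 1207]);
translate([1108, 269, 100]) cube([94, 17, 1207]);
translate([1303, 269, 100]) cube([94, 17, 1207]);
translate([1498, 269, 100]) cube([94, 17, 1207]);
translate([1693, 269, 100]) cube([94, 17, 1207]);


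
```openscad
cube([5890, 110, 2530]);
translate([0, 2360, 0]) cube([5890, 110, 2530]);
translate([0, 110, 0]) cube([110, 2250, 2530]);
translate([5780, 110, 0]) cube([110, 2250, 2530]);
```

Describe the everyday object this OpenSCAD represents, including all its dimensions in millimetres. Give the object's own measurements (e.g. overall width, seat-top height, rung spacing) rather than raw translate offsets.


The wall frame of a small rectangular building: four walls, each 2530 mm tall and 110 mm thick, enclosing a footprint 5890 mm (x) by 2470 mm (y) outside-to-outside, with no floor or roof. The front and back walls (the −y and +y sides) span the full width; the two side walls fit between them.


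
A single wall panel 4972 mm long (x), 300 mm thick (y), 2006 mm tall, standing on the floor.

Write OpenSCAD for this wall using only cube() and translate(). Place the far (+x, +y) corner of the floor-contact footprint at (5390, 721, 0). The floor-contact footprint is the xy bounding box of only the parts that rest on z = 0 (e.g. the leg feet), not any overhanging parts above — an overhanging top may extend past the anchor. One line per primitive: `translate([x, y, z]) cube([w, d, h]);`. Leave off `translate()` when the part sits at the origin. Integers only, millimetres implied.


translate([418, 421, 0]) cube([4972, 300, 2006]);


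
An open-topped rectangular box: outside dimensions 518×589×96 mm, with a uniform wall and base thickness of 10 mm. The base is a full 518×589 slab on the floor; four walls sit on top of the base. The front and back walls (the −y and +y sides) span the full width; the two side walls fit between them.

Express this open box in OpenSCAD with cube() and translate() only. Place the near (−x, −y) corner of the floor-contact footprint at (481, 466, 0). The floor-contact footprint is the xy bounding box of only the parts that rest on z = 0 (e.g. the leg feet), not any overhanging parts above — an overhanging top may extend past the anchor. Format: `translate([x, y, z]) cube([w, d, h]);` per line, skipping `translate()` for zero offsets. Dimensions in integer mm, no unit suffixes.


translate([481, 466, 0]) cube([518, 589, 10]);
translate([481, 466, 10]) cube([518, 10, 86]);
translate([481, 1045, 10]) cube([518, 10, 86]);
translate([481, 476, 10]) cube([10, 569, 86]);
translate([989, 476, 10]) cube([10, 569, 86]);


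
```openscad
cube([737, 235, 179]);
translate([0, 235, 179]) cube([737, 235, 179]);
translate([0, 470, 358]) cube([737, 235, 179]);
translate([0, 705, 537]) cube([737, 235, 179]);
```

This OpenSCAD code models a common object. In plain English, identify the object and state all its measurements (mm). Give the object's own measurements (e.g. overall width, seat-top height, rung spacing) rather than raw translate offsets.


A straight staircase of 4 solid steps. Each step is 737 mm wide (x), 235 mm deep (y, the going) and 179 mm tall (the rise). The first step rests on the floor; each subsequent step sits one going further in +y and one rise higher in +z, directly behind and above the previous step with no overlap.


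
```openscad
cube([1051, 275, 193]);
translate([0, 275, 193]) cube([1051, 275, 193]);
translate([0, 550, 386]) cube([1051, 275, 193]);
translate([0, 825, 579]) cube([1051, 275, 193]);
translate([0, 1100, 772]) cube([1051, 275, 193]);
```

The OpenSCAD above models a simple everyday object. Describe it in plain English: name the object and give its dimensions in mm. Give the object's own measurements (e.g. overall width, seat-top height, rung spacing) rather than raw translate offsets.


A straight staircase of 5 solid steps. Each step is 1051 mm wide (x), 275 mm deep (y, the going) and 193 mm tall (the rise). The first step rests on the floor; each subsequent step sits one going further in +y and one rise higher in +z, directly behind and above the previous step with no overlap.


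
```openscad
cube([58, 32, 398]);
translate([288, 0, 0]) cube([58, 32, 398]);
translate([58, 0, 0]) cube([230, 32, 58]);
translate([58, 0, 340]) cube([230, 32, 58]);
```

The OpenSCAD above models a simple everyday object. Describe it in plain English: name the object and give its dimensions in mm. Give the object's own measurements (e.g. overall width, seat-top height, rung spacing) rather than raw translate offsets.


A rectangular picture frame lying in the x–z plane (depth along y). The opening is 230 mm wide (x) by 282 mm tall (z), surrounded by a border 58 mm wide on all four sides. The frame is 32 mm deep and is made of two full-height vertical stiles with two horizontal rails fitted between them.


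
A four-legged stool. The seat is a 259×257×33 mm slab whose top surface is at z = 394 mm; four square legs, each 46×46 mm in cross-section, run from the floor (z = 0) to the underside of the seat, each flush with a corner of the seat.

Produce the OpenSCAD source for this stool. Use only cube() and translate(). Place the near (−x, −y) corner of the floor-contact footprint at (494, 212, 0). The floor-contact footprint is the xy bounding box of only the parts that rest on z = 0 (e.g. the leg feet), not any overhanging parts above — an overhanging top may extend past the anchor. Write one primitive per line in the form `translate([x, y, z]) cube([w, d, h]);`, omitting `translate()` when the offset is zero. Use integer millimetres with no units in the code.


// leg_h = 394 - 33 = 361
translate([494, 212, 361]) cube([259, 257, 33]);
translate([494, 212, 0]) cube([46, 46, 361]);
translate([707, 212, 0]) cube([46, 46, 361]);
translate([494, 423, 0]) cube([46, 46, 361]);
translate([707, 423, 0]) cube([46, 46, 361]);


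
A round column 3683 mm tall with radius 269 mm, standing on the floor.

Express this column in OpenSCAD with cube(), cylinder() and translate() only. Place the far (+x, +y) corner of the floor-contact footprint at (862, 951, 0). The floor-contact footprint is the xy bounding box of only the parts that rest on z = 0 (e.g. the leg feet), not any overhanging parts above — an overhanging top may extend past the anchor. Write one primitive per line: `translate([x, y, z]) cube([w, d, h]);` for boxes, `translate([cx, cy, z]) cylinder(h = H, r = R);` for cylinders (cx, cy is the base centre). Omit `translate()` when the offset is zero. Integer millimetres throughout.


translate([593, 682, 0]) cylinder(h = 3683, r = 269);


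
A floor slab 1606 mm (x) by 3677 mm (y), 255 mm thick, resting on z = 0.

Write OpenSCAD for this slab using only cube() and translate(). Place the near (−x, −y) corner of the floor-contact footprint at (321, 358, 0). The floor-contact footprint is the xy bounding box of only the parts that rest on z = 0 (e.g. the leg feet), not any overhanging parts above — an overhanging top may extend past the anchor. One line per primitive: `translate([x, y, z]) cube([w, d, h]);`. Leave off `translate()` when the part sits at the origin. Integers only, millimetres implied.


translate([321, 358, 0]) cube([1606, 3677, 255]);


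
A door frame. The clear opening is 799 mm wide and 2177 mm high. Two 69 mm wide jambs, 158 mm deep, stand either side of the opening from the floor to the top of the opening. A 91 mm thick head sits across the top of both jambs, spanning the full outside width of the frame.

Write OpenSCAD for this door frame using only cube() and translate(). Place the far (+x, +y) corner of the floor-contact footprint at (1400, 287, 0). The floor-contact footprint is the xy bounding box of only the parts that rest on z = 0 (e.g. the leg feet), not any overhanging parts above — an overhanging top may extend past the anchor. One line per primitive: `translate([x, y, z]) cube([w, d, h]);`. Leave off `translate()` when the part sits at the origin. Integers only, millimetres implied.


translate([463, 129, 0]) cube([69, 158, 2177]);
translate([1331, 129, 0]) cube([69, 158, 2177]);
translate([463, 129, 2177]) cube([937, 158, 91]);


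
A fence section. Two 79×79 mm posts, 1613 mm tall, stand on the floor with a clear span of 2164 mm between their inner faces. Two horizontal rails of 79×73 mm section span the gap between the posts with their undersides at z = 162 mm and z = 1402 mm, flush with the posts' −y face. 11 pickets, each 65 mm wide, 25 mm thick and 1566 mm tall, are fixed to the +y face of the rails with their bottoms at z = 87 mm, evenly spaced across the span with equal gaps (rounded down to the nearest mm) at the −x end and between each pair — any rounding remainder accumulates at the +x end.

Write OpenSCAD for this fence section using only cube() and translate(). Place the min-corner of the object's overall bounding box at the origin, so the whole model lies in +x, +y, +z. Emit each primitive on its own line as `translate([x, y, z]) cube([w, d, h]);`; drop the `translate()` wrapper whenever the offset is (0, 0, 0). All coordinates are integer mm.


cube([79, 79, 1613]);
translate([2243, 0, 0]) cube([79, 79, 1613]);
translate([79, 0, 162]) cube([2164, 79, 73]);
translate([79, 0, 1402]) cube([2164, 79, 73]);
translate([199, 79, 87]) cube([65, 25, 1566]);
translate([384, 79, 87]) cube([65, 25, 1566]);
translate([569, 79, 87]) cube([65, 25, 1566]);
translate([754, 79, 87]) cube([65, 25, 1566]);
translate([939, 79, 87]) cube([65, 25, 1566]);
translate([1124, 79, 87]) cube([65, 25, 1566]);
translate([1309, 79, 87]) cube([65, 25, 1566]);
translate([1494, 79, 87]) cube([65, 25, 1566]);
translate([1679, 79, 87]) cube([65, 25, 1566]);
translate([1864, 79, 87]) cube([65, 25, 1566]);
translate([2049, 79, 87]) cube([65, 25, 1566]);


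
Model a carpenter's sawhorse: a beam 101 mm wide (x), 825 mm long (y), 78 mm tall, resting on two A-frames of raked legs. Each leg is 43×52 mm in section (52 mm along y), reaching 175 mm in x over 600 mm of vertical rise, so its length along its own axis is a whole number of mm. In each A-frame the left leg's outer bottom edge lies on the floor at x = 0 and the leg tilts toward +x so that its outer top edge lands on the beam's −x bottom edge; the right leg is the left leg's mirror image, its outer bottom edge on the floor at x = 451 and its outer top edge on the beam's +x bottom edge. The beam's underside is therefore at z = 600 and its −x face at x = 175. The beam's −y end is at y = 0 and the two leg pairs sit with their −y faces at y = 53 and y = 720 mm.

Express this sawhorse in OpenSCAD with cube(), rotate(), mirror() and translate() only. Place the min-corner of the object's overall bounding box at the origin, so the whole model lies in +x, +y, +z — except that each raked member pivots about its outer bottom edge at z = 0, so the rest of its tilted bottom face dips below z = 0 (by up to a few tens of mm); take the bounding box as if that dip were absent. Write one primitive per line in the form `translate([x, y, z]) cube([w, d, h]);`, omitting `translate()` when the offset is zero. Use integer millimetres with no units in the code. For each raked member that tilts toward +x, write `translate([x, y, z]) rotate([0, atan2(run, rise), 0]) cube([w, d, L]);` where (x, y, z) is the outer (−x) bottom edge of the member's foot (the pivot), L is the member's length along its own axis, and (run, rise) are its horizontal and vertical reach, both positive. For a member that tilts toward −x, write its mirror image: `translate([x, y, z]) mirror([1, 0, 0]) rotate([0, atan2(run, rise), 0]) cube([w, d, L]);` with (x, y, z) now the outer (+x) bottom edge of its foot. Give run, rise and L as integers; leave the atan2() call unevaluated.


translate([175, 0, 600]) cube([101, 825, 78]);
translate([0, 53, 0]) rotate([0, atan2(175, 600), 0]) cube([43, 52, 625]);
translate([451, 53, 0]) mirror([1, 0, 0]) rotate([0, atan2(175, 600), 0]) cube([43, 52, 625]);
translate([0, 720, 0]) rotate([0, atan2(175, 600), 0]) cube([43, 52, 625]);
translate([451, 720, 0]) mirror([1, 0, 0]) rotate([0, atan2(175, 600), 0]) cube([43, 52, 625]);


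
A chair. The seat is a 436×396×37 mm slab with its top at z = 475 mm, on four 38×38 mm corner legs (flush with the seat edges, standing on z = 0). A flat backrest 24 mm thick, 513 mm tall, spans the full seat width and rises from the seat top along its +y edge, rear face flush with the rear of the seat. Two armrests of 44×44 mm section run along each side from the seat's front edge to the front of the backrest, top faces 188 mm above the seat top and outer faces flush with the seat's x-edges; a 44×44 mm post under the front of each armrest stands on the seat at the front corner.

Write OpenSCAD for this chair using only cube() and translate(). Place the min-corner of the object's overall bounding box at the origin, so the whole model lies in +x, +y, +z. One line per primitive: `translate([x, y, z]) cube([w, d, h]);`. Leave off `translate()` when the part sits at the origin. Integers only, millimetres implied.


// leg_h = 475 - 37 = 438
// arm post h = 188 - 44 = 144
translate([0, 0, 438]) cube([436, 396, 37]);
cube([38, 38, 438]);
translate([398, 0, 0]) cube([38, 38, 438]);
translate([0, 358, 0]) cube([38, 38, 438]);
translate([398, 358, 0]) cube([38, 38, 438]);
translate([0, 372, 475]) cube([436, 24, 513]);
translate([0, 0, 619]) cube([44, 372, 44]);
translate([392, 0, 619]) cube([44, 372, 44]);
translate([0, 0, 475]) cube([44, 44, 144]);
translate([392, 0, 475]) cube([44, 44, 144]);


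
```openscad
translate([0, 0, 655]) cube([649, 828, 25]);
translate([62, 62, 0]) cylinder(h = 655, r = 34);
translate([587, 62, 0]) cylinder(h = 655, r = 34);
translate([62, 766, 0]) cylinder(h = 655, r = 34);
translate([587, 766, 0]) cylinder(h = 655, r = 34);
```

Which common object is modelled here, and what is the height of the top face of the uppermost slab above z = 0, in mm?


A table. The table height is 680 mm.

A 649×828×25 slab sits at z = 655 on four Ø68 mm round legs — a table. The top surface is at 655 + 25 = 680 mm.


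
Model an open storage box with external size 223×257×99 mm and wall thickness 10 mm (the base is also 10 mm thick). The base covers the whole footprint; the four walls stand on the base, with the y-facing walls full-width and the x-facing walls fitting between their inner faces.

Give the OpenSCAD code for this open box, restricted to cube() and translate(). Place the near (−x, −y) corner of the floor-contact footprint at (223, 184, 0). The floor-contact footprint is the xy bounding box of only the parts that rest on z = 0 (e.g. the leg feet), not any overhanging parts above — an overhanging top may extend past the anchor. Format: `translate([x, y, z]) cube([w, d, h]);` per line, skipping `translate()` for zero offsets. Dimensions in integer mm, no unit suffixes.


translate([223, 184, 0]) cube([223, 257, 10]);
translate([223, 184, 10]) cube([223, 10, 89]);
translate([223, 431, 10]) cube([223, 10, 89]);
translate([223, 194, 10]) cube([10, 237, 89]);
translate([436, 194, 10]) cube([10, 237, 89]);


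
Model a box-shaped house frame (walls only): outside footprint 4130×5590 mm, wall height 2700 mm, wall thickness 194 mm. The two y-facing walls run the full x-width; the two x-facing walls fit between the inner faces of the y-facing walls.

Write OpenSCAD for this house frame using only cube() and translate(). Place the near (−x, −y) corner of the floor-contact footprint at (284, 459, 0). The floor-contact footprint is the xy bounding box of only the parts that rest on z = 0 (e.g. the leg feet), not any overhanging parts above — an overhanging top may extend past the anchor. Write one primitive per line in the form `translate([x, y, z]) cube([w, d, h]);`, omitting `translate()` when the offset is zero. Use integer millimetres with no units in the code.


translate([284, 459, 0]) cube([4130, 194, 2700]);
translate([284, 5855, 0]) cube([4130, 194, 2700]);
translate([284, 653, 0]) cube([194, 5202, 2700]);
translate([4220, 653, 0]) cube([194, 5202, 2700]);


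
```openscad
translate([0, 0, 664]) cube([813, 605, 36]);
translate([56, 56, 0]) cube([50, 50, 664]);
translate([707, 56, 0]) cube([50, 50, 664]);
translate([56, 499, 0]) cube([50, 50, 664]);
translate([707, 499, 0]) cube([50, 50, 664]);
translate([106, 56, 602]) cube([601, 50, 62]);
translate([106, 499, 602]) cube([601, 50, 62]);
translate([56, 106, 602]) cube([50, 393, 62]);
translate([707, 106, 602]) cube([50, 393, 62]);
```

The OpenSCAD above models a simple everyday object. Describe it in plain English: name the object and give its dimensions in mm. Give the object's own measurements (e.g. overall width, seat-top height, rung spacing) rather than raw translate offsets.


A table: top 813 mm (x) × 605 mm (y), 36 mm thick, upper face at z = 700 mm, on four 50×50 mm square legs, each inset 56 mm from the nearest pair of top edges from z = 0 to the bottom of the top. Four apron rails, 50 mm thick and 62 mm tall, run between adjacent legs with their top edges flush with the underside of the top and their outer faces flush with the legs' outer faces.


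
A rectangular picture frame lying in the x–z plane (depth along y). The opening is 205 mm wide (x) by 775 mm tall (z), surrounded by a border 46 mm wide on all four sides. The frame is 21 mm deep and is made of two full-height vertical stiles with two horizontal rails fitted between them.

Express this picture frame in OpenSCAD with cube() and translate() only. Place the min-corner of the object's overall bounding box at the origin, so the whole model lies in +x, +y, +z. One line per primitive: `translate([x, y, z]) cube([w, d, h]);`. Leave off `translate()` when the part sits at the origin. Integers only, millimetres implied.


cube([46, 21, 867]);
translate([251, 0, 0]) cube([46, 21, 867]);
translate([46, 0, 0]) cube([205, 21, 46]);
translate([46, 0, 821]) cube([205, 21, 46]);


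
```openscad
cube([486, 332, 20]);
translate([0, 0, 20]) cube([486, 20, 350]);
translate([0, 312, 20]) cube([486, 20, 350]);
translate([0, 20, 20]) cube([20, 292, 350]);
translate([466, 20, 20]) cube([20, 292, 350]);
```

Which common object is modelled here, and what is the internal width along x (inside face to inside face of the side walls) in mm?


An open box. The internal width is 446 mm.

A 486×332 base slab with four walls standing on it — an open box. The base is 486 mm wide and the walls are 20 mm thick, so the internal width is 486 − 2 × 20 = 446 mm.


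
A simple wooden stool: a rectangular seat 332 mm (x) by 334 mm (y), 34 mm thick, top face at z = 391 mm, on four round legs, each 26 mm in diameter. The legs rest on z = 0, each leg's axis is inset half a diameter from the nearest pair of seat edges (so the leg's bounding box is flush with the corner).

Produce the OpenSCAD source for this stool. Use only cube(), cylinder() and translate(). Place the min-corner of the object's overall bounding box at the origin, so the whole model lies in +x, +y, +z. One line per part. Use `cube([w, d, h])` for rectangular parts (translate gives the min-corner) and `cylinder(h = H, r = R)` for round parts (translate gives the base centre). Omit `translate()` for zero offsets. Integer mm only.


// leg_h = 391 - 34 = 357
translate([0, 0, 357]) cube([332, 334, 34]);
translate([13, 13, 0]) cylinder(h = 357, r = 13);
translate([319, 13, 0]) cylinder(h = 357, r = 13);
translate([13, 321, 0]) cylinder(h = 357, r = 13);
translate([319, 321, 0]) cylinder(h = 357, r = 13);


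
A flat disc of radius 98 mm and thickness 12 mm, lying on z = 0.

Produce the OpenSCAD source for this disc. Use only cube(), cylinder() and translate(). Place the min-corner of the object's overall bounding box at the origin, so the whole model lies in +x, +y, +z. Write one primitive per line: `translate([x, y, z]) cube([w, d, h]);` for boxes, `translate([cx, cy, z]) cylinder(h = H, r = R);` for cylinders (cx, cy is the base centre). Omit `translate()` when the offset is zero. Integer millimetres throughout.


translate([98, 98, 0]) cylinder(h = 12, r = 98);


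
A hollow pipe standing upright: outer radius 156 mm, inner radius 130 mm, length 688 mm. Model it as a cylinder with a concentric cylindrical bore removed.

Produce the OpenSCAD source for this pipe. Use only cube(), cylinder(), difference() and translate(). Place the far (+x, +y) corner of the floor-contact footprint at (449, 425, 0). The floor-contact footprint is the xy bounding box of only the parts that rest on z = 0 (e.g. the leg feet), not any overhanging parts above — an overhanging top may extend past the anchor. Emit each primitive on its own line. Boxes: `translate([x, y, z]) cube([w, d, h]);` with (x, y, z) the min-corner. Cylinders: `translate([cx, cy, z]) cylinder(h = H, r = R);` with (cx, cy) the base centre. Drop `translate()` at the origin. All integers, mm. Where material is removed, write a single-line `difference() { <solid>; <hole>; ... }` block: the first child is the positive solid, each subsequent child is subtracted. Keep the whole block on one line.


difference() { translate([293, 269, 0]) cylinder(h = 688, r = 156); translate([293, 269, 0]) cylinder(h = 688, r = 130); }


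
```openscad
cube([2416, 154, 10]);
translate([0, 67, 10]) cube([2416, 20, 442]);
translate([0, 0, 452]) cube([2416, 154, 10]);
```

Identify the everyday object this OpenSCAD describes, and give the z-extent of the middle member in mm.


An I-beam. The web height is 442 mm.

Two wide flanges with a thin centred web — an I-beam. Overall 462 mm minus two 10 mm flanges gives a web of 462 − 2·10 = 442 mm.


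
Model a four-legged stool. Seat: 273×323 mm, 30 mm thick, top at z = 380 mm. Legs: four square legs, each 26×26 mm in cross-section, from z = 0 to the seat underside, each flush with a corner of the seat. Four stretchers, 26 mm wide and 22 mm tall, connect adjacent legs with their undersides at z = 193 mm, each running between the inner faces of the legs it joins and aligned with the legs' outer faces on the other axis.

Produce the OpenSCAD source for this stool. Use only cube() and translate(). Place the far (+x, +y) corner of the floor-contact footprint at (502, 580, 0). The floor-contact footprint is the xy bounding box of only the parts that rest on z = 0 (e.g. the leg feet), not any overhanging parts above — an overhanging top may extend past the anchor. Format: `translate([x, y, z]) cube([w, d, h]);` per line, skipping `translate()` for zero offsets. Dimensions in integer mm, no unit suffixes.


translate([229, 257, 350]) cube([273, 323, 30]);
translate([229, 257, 0]) cube([26, 26, 350]);
translate([476, 257, 0]) cube([26, 26, 350]);
translate([229, 554, 0]) cube([26, 26, 350]);
translate([476, 554, 0]) cube([26, 26, 350]);
translate([255, 257, 193]) cube([221, 26, 22]);
translate([255, 554, 193]) cube([221, 26, 22]);
translate([229, 283, 193]) cube([26, 271, 22]);
translate([476, 283, 193]) cube([26, 271, 22]);


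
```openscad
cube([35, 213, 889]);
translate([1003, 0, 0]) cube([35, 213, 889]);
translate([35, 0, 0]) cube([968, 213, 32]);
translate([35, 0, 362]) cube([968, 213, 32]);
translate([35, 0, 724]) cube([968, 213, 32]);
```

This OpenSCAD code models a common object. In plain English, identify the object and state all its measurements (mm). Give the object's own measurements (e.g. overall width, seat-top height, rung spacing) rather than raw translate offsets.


An open bookshelf. Two side panels, each 35 mm thick, 213 mm deep and 889 mm tall, stand 1038 mm apart (outside-to-outside). Between them sit 3 shelves, each 32 mm thick and 213 mm deep, spanning the full gap between the sides. The bottom shelf rests on the floor (its underside at z = 0) and the clear gap between one shelf's top and the next shelf's underside is 330 mm.


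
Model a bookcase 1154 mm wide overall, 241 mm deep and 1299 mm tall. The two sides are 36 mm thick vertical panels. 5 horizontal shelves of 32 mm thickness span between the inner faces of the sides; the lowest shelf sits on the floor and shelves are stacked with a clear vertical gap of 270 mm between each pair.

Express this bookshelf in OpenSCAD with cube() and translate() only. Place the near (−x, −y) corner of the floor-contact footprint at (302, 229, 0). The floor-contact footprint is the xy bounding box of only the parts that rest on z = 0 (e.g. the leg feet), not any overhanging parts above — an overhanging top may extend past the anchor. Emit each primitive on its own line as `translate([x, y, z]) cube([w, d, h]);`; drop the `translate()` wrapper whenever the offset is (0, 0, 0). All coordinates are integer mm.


translate([302, 229, 0]) cube([36, 241, 1299]);
translate([1420, 229, 0]) cube([36, 241, 1299]);
translate([338, 229, 0]) cube([1082, 241, 32]);
translate([338, 229, 302]) cube([1082, 241, 32]);
translate([338, 229, 604]) cube([1082, 241, 32]);
translate([338, 229, 906]) cube([1082, 241, 32]);
translate([338, 229, 1208]) cube([1082, 241, 32]);


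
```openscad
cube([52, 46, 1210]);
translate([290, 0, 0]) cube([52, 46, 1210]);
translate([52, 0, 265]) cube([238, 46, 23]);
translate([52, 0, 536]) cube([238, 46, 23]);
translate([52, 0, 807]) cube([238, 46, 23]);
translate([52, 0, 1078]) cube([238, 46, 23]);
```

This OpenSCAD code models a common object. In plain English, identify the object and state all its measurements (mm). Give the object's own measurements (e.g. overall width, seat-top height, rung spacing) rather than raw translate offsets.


A straight ladder. Two 52×46 mm vertical rails, 1210 mm tall, stand 342 mm apart (outside-to-outside) with their front faces coplanar on the −y side. 4 rungs, each 46 mm deep and 23 mm tall, span between the inner faces of the rails, front faces flush with the rails. The lowest rung's underside is at z = 265 mm and rungs are spaced 271 mm apart (underside to underside).


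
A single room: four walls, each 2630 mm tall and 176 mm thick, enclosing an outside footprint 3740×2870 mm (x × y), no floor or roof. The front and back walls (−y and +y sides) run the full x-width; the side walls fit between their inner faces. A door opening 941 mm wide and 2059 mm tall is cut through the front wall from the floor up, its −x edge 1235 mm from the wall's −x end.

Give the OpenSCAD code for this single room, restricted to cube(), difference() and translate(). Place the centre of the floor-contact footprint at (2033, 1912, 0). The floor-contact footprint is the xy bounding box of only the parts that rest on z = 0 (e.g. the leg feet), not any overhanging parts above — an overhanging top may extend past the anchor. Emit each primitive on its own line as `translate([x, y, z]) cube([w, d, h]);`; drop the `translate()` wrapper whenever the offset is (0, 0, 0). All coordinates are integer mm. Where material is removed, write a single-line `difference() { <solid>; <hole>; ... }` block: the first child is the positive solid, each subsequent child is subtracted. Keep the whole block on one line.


difference() { translate([163, 477, 0]) cube([3740, 176, 2630]); translate([1398, 477, 0]) cube([941, 176, 2059]); }
translate([163, 3171, 0]) cube([3740, 176, 2630]);
translate([163, 653, 0]) cube([176, 2518, 2630]);
translate([3727, 653, 0]) cube([176, 2518, 2630]);


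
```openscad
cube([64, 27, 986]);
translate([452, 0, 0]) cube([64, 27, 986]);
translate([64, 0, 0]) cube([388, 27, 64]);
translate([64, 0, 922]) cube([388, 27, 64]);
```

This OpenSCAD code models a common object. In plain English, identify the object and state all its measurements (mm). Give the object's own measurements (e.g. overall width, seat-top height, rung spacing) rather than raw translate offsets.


A rectangular picture frame lying in the x–z plane (depth along y). The opening is 388 mm wide (x) by 858 mm tall (z), surrounded by a border 64 mm wide on all four sides. The frame is 27 mm deep and is made of two full-height vertical stiles with two horizontal rails fitted between them.


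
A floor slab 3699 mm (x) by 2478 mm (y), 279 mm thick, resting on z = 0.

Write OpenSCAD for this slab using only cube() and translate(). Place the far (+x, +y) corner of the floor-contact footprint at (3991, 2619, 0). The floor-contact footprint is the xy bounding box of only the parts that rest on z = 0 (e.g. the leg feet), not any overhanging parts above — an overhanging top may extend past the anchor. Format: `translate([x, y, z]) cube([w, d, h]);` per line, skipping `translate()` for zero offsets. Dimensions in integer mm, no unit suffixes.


translate([292, 141, 0]) cube([3699, 2478, 279]);
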